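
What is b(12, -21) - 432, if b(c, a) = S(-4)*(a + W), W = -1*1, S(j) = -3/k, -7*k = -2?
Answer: -201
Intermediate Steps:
k = 2/7 (k = -⅐*(-2) = 2/7 ≈ 0.28571)
S(j) = -21/2 (S(j) = -3/2/7 = -3*7/2 = -21/2)
W = -1
b(c, a) = 21/2 - 21*a/2 (b(c, a) = -21*(a - 1)/2 = -21*(-1 + a)/2 = 21/2 - 21*a/2)
b(12, -21) - 432 = (21/2 - 21/2*(-21)) - 432 = (21/2 + 441/2) - 432 = 231 - 432 = -201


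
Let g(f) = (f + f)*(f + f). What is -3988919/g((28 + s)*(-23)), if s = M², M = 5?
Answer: -3988919/5943844 ≈ -0.67110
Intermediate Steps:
s = 25 (s = 5² = 25)
g(f) = 4*f² (g(f) = (2*f)*(2*f) = 4*f²)
-3988919/g((28 + s)*(-23)) = -3988919*1/(2116*(28 + 25)²) = -3988919/(4*(53*(-23))²) = -3988919/(4*(-1219)²) = -3988919/(4*1485961) = -3988919/5943844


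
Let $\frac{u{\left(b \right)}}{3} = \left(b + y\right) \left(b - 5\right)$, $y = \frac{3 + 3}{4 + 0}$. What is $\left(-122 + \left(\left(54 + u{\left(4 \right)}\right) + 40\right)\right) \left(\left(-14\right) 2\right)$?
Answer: $1246$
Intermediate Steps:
$y = \frac{3}{2}$ ($y = \frac{6}{4} = 6 \cdot \frac{1}{4} = \frac{3}{2} \approx 1.5$)
$u{\left(b \right)} = 3 \left(-5 + b\right) \left(\frac{3}{2} + b\right)$ ($u{\left(b \right)} = 3 \left(b + \frac{3}{2}\right) \left(b - 5\right) = 3 \left(\frac{3}{2} + b\right) \left(-5 + b\right) = 3 \left(-5 + b\right) \left(\frac{3}{2} + b\right)$)
$\left(-122 + \left(\left(54 + u{\left(4 \right)}\right) + 40\right)\right) \left(\left(-14\right) 2\right) = \left(-122 + \left(\left(54 - \left(\frac{129}{2} - 48\right)\right) + 40\right)\right) \left(\left(-14\right) 2\right) = \left(-122 + \left(\left(54 - \frac{33}{2}\right) + 40\right)\right) \left(-28\right) = \left(-122 + \left(\frac{75}{2} + 40\right)\right) \left(-28\right) = \left(-122 + \frac{155}{2}\right) \left(-28\right) = \left(- \frac{89}{2}\right) \left(-28\right) = 1246$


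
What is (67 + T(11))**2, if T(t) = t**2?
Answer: 35344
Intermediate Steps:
(67 + T(11))**2 = (67 + 11**2)**2 = (67 + 121)**2 = 188**2 = 35344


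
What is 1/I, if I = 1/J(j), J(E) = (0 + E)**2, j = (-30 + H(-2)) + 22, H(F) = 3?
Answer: 25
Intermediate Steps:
j = -5 (j = (-30 + 3) + 22 = -27 + 22 = -5)
J(E) = E**2
I = 1/25 (I = 1/((-5)**2) = 1/25 ≈ 0.040000)
1/I = 1/(1/25) = 25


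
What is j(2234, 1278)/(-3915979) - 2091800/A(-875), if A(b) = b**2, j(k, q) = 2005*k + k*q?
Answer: -552268343638/119926856875 ≈ -4.6050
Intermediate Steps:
j(2234, 1278)/(-3915979) - 2091800/A(-875) = (2234*(2005 + 1278))/(-3915979) - 2091800/((-875)**2) = (2234*3283)*(-1/3915979) - 2091800/765625 = 7334222*(-1/3915979) - 2091800*1/765625 = -7334222/3915979 - 83672/30625 = -552268343638/119926856875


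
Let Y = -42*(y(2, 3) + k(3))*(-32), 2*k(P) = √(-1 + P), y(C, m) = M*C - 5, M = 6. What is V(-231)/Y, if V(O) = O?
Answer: -77/3104 + 11*√2/6208 ≈ -0.022301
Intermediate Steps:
y(C, m) = -5 + 6*C (y(C, m) = 6*C - 5 = -5 + 6*C)
k(P) = √(-1 + P)/2
Y = 9408 + 672*√2 (Y = -42*((-5 + 6*2) + √(-1 + 3)/2)*(-32) = -42*((-5 + 12) + √2/2)*(-32) = -42*(7 + √2/2)*(-32) = (-294 - 21*√2)*(-32) = 9408 + 672*√2 ≈ 10358.)
V(-231)/Y = -231/(9408 + 672*√2)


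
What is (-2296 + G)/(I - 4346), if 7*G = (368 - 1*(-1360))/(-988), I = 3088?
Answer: 1985108/1087541 ≈ 1.8253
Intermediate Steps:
G = -432/1729 (G = ((368 - 1*(-1360))/(-988))/7 = ((368 + 1360)*(-1/988))/7 = (1728*(-1/988))/7 = (⅐)*(-432/247) = -432/1729 ≈ -0.24986)
(-2296 + G)/(I - 4346) = (-2296 - 432/1729)/(3088 - 4346) = -3970216/1729/(-1258) = -3970216/1729*(-1/1258) = 1985108/1087541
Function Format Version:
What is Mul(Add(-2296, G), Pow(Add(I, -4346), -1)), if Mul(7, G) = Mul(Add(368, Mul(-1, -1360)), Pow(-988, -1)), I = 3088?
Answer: Rational(1985108, 1087541) ≈ 1.8253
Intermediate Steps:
G = Rational(-432, 1729) (G = Mul(Rational(1, 7), Mul(Add(368, Mul(-1, -1360)), Pow(-988, -1))) = Mul(Rational(1, 7), Mul(Add(368, 1360), Rational(-1, 988))) = Mul(Rational(1, 7), Mul(1728, Rational(-1, 988))) = Mul(Rational(1, 7), Rational(-432, 247)) = Rational(-432, 1729) ≈ -0.24986)
Mul(Add(-2296, G), Pow(Add(I, -4346), -1)) = Mul(Add(-2296, Rational(-432, 1729)), Pow(Add(3088, -4346), -1)) = Mul(Rational(-3970216, 1729), Pow(-1258, -1)) = Mul(Rational(-3970216, 1729), Rational(-1, 1258)) = Rational(1985108, 1087541)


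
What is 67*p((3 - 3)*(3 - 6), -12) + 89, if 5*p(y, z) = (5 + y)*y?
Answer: 89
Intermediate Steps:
p(y, z) = y*(5 + y)/5 (p(y, z) = ((5 + y)*y)/5 = (y*(5 + y))/5 = y*(5 + y)/5)
67*p((3 - 3)*(3 - 6), -12) + 89 = 67*(((3 - 3)*(3 - 6))*(5 + (3 - 3)*(3 - 6))/5) + 89 = 67*((0*(-3))*(5 + 0*(-3))/5) + 89 = 67*((⅕)*0*(5 + 0)) + 89 = 67*((⅕)*0*5) + 89 = 67*0 + 89 = 0 + 89 = 89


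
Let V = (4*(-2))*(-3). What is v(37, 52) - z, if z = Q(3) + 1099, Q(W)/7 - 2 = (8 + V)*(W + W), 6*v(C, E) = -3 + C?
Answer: -7354/3 ≈ -2451.3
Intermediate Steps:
V = 24 (V = -8*(-3) = 24)
v(C, E) = -½ + C/6 (v(C, E) = (-3 + C)/6 = -½ + C/6)
Q(W) = 14 + 448*W (Q(W) = 14 + 7*((8 + 24)*(W + W)) = 14 + 7*(32*(2*W)) = 14 + 7*(64*W) = 14 + 448*W)
z = 2457 (z = (14 + 448*3) + 1099 = (14 + 1344) + 1099 = 1358 + 1099 = 2457)
v(37, 52) - z = (-½ + (⅙)*37) - 1*2457 = (-½ + 37/6) - 2457 = 17/3 - 2457 = -7354/3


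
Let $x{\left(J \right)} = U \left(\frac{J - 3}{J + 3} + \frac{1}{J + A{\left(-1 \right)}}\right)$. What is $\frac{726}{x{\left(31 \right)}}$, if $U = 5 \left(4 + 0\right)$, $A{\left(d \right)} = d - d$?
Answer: $\frac{17391}{410} \approx 42.417$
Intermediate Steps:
$A{\left(d \right)} = 0$
$U = 20$ ($U = 5 \cdot 4 = 20$)
$x{\left(J \right)} = \frac{20}{J} + \frac{20 \left(-3 + J\right)}{3 + J}$ ($x{\left(J \right)} = 20 \left(\frac{J - 3}{J + 3} + \frac{1}{J + 0}\right) = 20 \left(\frac{-3 + J}{3 + J} + \frac{1}{J}\right) = 20 \left(\frac{1}{J} + \frac{-3 + J}{3 + J}\right) = \frac{20}{J} + \frac{20 \left(-3 + J\right)}{3 + J}$)
$\frac{726}{x{\left(31 \right)}} = \frac{726}{20 \cdot \frac{1}{31} \frac{1}{3 + 31} \left(3 + 31^{2} - 62\right)} = \frac{726}{20 \cdot \frac{1}{31} \cdot \frac{1}{34} \left(3 + 961 - 62\right)} = \frac{726}{20 \cdot \frac{1}{31} \cdot \frac{1}{34} \cdot 902} = \frac{726}{\frac{9020}{527}} = 726 \cdot \frac{527}{9020} = \frac{17391}{410}$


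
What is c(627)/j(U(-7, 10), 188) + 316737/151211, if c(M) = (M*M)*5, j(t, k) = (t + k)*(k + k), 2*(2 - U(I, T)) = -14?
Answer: 320688489159/11200501192 ≈ 28.632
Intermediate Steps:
U(I, T) = 9 (U(I, T) = 2 - 1/2*(-14) = 2 + 7 = 9)
j(t, k) = 2*k*(k + t) (j(t, k) = (k + t)*(2*k) = 2*k*(k + t))
c(M) = 5*M**2 (c(M) = M**2*5 = 5*M**2)
c(627)/j(U(-7, 10), 188) + 316737/151211 = (5*627**2)/((2*188*(188 + 9))) + 316737/151211 = (5*393129)/((2*188*197)) + 316737*(1/151211) = 1965645/74072 + 316737/151211 = 320688489159/11200501192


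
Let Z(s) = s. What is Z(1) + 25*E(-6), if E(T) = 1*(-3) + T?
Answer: -224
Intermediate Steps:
E(T) = -3 + T
Z(1) + 25*E(-6) = 1 + 25*(-3 - 6) = 1 + 25*(-9) = 1 - 225 = -224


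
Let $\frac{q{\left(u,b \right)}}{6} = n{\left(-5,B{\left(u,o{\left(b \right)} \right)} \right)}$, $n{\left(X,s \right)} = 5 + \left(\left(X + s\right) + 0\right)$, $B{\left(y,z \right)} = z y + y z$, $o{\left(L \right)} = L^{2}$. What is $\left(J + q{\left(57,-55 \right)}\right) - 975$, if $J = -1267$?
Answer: $2066858$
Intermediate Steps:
$B{\left(y,z \right)} = 2 y z$ ($B{\left(y,z \right)} = y z + y z = 2 y z$)
$n{\left(X,s \right)} = 5 + X + s$ ($n{\left(X,s \right)} = 5 + \left(X + s\right) = 5 + X + s$)
$q{\left(u,b \right)} = 12 u b^{2}$ ($q{\left(u,b \right)} = 6 \left(5 - 5 + 2 u b^{2}\right) = 6 \cdot 2 u b^{2} = 12 u b^{2}$)
$\left(J + q{\left(57,-55 \right)}\right) - 975 = \left(-1267 + 12 \cdot 57 \left(-55\right)^{2}\right) - 975 = \left(-1267 + 12 \cdot 57 \cdot 3025\right) - 975 = \left(-1267 + 2069100\right) - 975 = 2067833 - 975 = 2066858$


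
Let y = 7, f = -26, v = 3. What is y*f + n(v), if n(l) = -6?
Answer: -188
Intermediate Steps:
y*f + n(v) = 7*(-26) - 6 = -182 - 6 = -188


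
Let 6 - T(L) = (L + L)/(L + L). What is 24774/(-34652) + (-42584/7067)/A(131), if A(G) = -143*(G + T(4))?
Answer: -212714910101/297658548902 ≈ -0.71463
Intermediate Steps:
T(L) = 5 (T(L) = 6 - (L + L)/(L + L) = 6 - 2*L/(2*L) = 6 - 2*L*1/(2*L) = 6 - 1*1 = 6 - 1 = 5)
A(G) = -715 - 143*G (A(G) = -143*(G + 5) = -143*(5 + G) = -715 - 143*G)
24774/(-34652) + (-42584/7067)/A(131) = 24774/(-34652) + (-42584/7067)/(-715 - 143*131) = 24774*(-1/34652) + (-42584*1/7067)/(-715 - 18733) = -12387/17326 - 42584/7067/(-19448) = -12387/17326 - 42584/7067*(-1/19448) = -12387/17326 + 5323/17179877 = -212714910101/297658548902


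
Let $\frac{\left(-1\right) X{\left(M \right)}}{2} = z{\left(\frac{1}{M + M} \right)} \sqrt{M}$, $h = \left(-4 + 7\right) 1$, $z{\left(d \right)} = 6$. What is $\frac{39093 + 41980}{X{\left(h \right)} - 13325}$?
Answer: $- \frac{1080297725}{177555193} + \frac{972876 \sqrt{3}}{177555193} \approx -6.0748$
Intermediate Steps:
$h = 3$ ($h = 3 \cdot 1 = 3$)
$X{\left(M \right)} = - 12 \sqrt{M}$ ($X{\left(M \right)} = - 2 \cdot 6 \sqrt{M} = - 12 \sqrt{M}$)
$\frac{39093 + 41980}{X{\left(h \right)} - 13325} = \frac{39093 + 41980}{- 12 \sqrt{3} - 13325} = \frac{81073}{-13325 - 12 \sqrt{3}}$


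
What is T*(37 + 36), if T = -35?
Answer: -2555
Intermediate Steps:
T*(37 + 36) = -35*(37 + 36) = -35*73 = -2555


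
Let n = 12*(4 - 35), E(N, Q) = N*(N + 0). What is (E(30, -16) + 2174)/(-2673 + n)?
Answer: -106/105 ≈ -1.0095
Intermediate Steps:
E(N, Q) = N**2 (E(N, Q) = N*N = N**2)
n = -372 (n = 12*(-31) = -372)
(E(30, -16) + 2174)/(-2673 + n) = (30**2 + 2174)/(-2673 - 372) = (900 + 2174)/(-3045) = 3074*(-1/3045) = -106/105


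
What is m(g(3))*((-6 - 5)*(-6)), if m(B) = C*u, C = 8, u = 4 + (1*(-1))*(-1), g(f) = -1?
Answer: 2640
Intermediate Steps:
u = 5 (u = 4 - 1*(-1) = 4 + 1 = 5)
m(B) = 40 (m(B) = 8*5 = 40)
m(g(3))*((-6 - 5)*(-6)) = 40*((-6 - 5)*(-6)) = 40*(-11*(-6)) = 40*66 = 2640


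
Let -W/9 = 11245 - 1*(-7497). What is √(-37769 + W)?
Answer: I*√206447 ≈ 454.36*I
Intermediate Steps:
W = -168678 (W = -9*(11245 - 1*(-7497)) = -9*(11245 + 7497) = -9*18742 = -168678)
√(-37769 + W) = √(-37769 - 168678) = √(-206447) = I*√206447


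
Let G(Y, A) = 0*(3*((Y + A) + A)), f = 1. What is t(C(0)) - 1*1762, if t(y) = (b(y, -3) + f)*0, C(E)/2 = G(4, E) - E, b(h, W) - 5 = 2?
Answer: -1762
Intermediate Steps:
b(h, W) = 7 (b(h, W) = 5 + 2 = 7)
G(Y, A) = 0 (G(Y, A) = 0*(3*((A + Y) + A)) = 0*(3*(Y + 2*A)) = 0*(3*Y + 6*A) = 0)
C(E) = -2*E (C(E) = 2*(0 - E) = 2*(-E) = -2*E)
t(y) = 0 (t(y) = (7 + 1)*0 = 8*0 = 0)
t(C(0)) - 1*1762 = 0 - 1*1762 = 0 - 1762 = -1762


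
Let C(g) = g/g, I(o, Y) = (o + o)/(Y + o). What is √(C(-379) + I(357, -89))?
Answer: √65794/134 ≈ 1.9142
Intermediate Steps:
I(o, Y) = 2*o/(Y + o) (I(o, Y) = (2*o)/(Y + o) = 2*o/(Y + o))
C(g) = 1
√(C(-379) + I(357, -89)) = √(1 + 2*357/(-89 + 357)) = √(1 + 2*357/268) = √(1 + 2*357*(1/268)) = √(1 + 357/134) = √(491/134) = √65794/134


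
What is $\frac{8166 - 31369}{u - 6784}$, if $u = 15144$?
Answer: $- \frac{23203}{8360} \approx -2.7755$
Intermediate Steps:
$\frac{8166 - 31369}{u - 6784} = \frac{8166 - 31369}{15144 - 6784} = - \frac{23203}{8360}$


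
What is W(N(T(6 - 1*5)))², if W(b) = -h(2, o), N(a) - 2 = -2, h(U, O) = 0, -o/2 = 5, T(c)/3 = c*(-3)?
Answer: 0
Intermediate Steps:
T(c) = -9*c (T(c) = 3*(c*(-3)) = 3*(-3*c) = -9*c)
o = -10 (o = -2*5 = -10)
N(a) = 0 (N(a) = 2 - 2 = 0)
W(b) = 0 (W(b) = -1*0 = 0)
W(N(T(6 - 1*5)))² = 0² = 0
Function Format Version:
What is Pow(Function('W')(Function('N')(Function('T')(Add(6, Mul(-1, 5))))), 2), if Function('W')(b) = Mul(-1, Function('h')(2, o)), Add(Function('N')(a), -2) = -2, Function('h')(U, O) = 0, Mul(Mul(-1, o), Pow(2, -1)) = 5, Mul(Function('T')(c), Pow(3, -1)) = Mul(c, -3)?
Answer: 0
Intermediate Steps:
Function('T')(c) = Mul(-9, c) (Function('T')(c) = Mul(3, Mul(c, -3)) = Mul(3, Mul(-3, c)) = Mul(-9, c))
o = -10 (o = Mul(-2, 5) = -10)
Function('N')(a) = 0 (Function('N')(a) = Add(2, -2) = 0)
Function('W')(b) = 0 (Function('W')(b) = Mul(-1, 0) = 0)
Pow(Function('W')(Function('N')(Function('T')(Add(6, Mul(-1, 5))))), 2) = Pow(0, 2) = 0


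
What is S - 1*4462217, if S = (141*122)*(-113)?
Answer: -6406043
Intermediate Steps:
S = -1943826 (S = 17202*(-113) = -1943826)
S - 1*4462217 = -1943826 - 1*4462217 = -1943826 - 4462217 = -6406043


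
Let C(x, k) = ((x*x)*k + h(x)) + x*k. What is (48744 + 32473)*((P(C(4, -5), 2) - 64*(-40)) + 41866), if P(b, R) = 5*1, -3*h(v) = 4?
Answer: 3608552527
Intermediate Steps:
h(v) = -4/3 (h(v) = -⅓*4 = -4/3)
C(x, k) = -4/3 + k*x + k*x² (C(x, k) = ((x*x)*k - 4/3) + x*k = (x²*k - 4/3) + k*x = (k*x² - 4/3) + k*x = (-4/3 + k*x²) + k*x = -4/3 + k*x + k*x²)
P(b, R) = 5
(48744 + 32473)*((P(C(4, -5), 2) - 64*(-40)) + 41866) = (48744 + 32473)*((5 - 64*(-40)) + 41866) = 81217*((5 + 2560) + 41866) = 81217*(2565 + 41866) = 81217*44431 = 3608552527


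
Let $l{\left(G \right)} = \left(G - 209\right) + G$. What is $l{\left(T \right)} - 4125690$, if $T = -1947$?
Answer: $-4129793$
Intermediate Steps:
$l{\left(G \right)} = -209 + 2 G$ ($l{\left(G \right)} = \left(-209 + G\right) + G = -209 + 2 G$)
$l{\left(T \right)} - 4125690 = \left(-209 + 2 \left(-1947\right)\right) - 4125690 = \left(-209 - 3894\right) - 4125690 = -4103 - 4125690 = -4129793$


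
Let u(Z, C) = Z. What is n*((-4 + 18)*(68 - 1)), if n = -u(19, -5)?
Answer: -17822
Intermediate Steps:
n = -19 (n = -1*19 = -19)
n*((-4 + 18)*(68 - 1)) = -19*(-4 + 18)*(68 - 1) = -266*67 = -19*938 = -17822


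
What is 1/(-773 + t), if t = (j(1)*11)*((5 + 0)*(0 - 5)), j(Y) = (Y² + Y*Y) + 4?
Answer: -1/2423 ≈ -0.00041271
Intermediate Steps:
j(Y) = 4 + 2*Y² (j(Y) = (Y² + Y²) + 4 = 2*Y² + 4 = 4 + 2*Y²)
t = -1650 (t = ((4 + 2*1²)*11)*((5 + 0)*(0 - 5)) = ((4 + 2*1)*11)*(5*(-5)) = ((4 + 2)*11)*(-25) = (6*11)*(-25) = 66*(-25) = -1650)
1/(-773 + t) = 1/(-773 - 1650) = 1/(-2423) = -1/2423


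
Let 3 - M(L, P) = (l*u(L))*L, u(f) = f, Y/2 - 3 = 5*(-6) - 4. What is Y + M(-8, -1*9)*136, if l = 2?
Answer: -17062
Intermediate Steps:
Y = -62 (Y = 6 + 2*(5*(-6) - 4) = 6 + 2*(-30 - 4) = 6 + 2*(-34) = 6 - 68 = -62)
M(L, P) = 3 - 2*L**2 (M(L, P) = 3 - 2*L*L = 3 - 2*L**2)
Y + M(-8, -1*9)*136 = -62 + (3 - 2*(-8)**2)*136 = -62 + (3 - 2*64)*136 = -62 + (3 - 128)*136 = -62 - 125*136 = -62 - 17000 = -17062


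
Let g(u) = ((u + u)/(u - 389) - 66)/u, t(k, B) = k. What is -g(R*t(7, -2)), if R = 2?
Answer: 12389/2625 ≈ 4.7196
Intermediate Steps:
g(u) = (-66 + 2*u/(-389 + u))/u (g(u) = ((2*u)/(-389 + u) - 66)/u = (2*u/(-389 + u) - 66)/u = (-66 + 2*u/(-389 + u))/u)
-g(R*t(7, -2)) = -2*(12837 - 64*7)/((2*7)*(-389 + 2*7)) = -2*(12837 - 32*14)/(14*(-389 + 14)) = -2*(12837 - 448)/(14*(-375)) = -2*(-1)*12389/(14*375) = -1*(-12389/2625) = 12389/2625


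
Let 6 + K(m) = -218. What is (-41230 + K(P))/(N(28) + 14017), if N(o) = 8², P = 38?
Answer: -41454/14081 ≈ -2.9440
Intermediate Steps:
K(m) = -224 (K(m) = -6 - 218 = -224)
N(o) = 64
(-41230 + K(P))/(N(28) + 14017) = (-41230 - 224)/(64 + 14017) = -41454/14081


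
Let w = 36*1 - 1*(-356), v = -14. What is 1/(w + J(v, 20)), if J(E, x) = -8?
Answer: 1/384 ≈ 0.0026042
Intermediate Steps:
w = 392 (w = 36 + 356 = 392)
1/(w + J(v, 20)) = 1/(392 - 8) = 1/384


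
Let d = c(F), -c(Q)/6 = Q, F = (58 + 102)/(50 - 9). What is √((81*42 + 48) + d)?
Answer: 3*√640010/41 ≈ 58.537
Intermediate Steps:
F = 160/41 ≈ 3.9024
c(Q) = -6*Q
d = -960/41 (d = -6*160/41 = -960/41 ≈ -23.415)
√((81*42 + 48) + d) = √((81*42 + 48) - 960/41) = √((3402 + 48) - 960/41) = √(3450 - 960/41) = √(140490/41) = 3*√640010/41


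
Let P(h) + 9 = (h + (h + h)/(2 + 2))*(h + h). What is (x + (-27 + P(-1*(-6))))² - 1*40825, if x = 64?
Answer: -22329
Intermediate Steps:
P(h) = -9 + 3*h² (P(h) = -9 + (h + (h + h)/(2 + 2))*(h + h) = -9 + (h + (2*h)/4)*(2*h) = -9 + (h + (2*h)*(¼))*(2*h) = -9 + (h + h/2)*(2*h) = -9 + (3*h/2)*(2*h) = -9 + 3*h²)
(x + (-27 + P(-1*(-6))))² - 1*40825 = (64 + (-27 + (-9 + 3*(-1*(-6))²)))² - 1*40825 = (64 + (-27 + (-9 + 3*6²)))² - 40825 = (64 + (-27 + (-9 + 3*36)))² - 40825 = (64 + (-27 + (-9 + 108)))² - 40825 = (64 + (-27 + 99))² - 40825 = (64 + 72)² - 40825 = 136² - 40825 = 18496 - 40825 = -22329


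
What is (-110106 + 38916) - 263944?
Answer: -335134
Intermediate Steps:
(-110106 + 38916) - 263944 = -71190 - 263944 = -335134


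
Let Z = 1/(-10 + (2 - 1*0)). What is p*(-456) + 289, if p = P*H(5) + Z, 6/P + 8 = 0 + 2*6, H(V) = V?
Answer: -3074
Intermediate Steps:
P = 3/2 (P = 6/(-8 + (0 + 2*6)) = 6/(-8 + (0 + 12)) = 6/(-8 + 12) = 6/4 = 6*(¼) = 3/2 ≈ 1.5000)
Z = -⅛ (Z = 1/(-10 + (2 + 0)) = 1/(-10 + 2) = 1/(-8) = -⅛ ≈ -0.12500)
p = 59/8 (p = (3/2)*5 - ⅛ = 15/2 - ⅛ = 59/8 ≈ 7.3750)
p*(-456) + 289 = (59/8)*(-456) + 289 = -3363 + 289 = -3074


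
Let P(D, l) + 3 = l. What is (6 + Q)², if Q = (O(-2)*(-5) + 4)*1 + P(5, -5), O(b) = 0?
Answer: 4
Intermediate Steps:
P(D, l) = -3 + l
Q = -4 (Q = (0*(-5) + 4)*1 + (-3 - 5) = (0 + 4)*1 - 8 = 4*1 - 8 = 4 - 8 = -4)
(6 + Q)² = (6 - 4)² = 2² = 4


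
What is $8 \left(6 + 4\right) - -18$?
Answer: $98$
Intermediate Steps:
$8 \left(6 + 4\right) - -18 = 8 \cdot 10 + 18 = 80 + 18 = 98$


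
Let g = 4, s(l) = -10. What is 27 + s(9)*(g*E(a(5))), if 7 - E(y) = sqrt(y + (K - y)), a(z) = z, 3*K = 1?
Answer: -253 + 40*sqrt(3)/3 ≈ -229.91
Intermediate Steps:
K = 1/3 (K = (1/3)*1 = 1/3 ≈ 0.33333)
E(y) = 7 - sqrt(3)/3 (E(y) = 7 - sqrt(y + (1/3 - y)) = 7 - sqrt(1/3) = 7 - sqrt(3)/3)
27 + s(9)*(g*E(a(5))) = 27 - 40*(7 - sqrt(3)/3) = 27 - 10*(28 - 4*sqrt(3)/3) = 27 + (-280 + 40*sqrt(3)/3) = -253 + 40*sqrt(3)/3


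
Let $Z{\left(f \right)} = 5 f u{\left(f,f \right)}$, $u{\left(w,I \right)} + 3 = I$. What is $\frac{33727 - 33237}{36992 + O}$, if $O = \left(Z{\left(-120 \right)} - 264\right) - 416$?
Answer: $\frac{245}{55056} \approx 0.00445$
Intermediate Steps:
$u{\left(w,I \right)} = -3 + I$
$Z{\left(f \right)} = 5 f \left(-3 + f\right)$
$O = 73120$ ($O = \left(5 \left(-120\right) \left(-3 - 120\right) - 264\right) - 416 = \left(5 \left(-120\right) \left(-123\right) - 264\right) - 416 = \left(73800 - 264\right) - 416 = 73536 - 416 = 73120$)
$\frac{33727 - 33237}{36992 + O} = \frac{33727 - 33237}{36992 + 73120} = \frac{490}{110112} = 490 \cdot \frac{1}{110112} = \frac{245}{55056}$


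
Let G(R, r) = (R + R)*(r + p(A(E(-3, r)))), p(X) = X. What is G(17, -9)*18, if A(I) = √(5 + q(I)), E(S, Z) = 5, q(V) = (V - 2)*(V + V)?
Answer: -5508 + 612*√35 ≈ -1887.4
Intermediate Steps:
q(V) = 2*V*(-2 + V) (q(V) = (-2 + V)*(2*V) = 2*V*(-2 + V))
A(I) = √(5 + 2*I*(-2 + I))
G(R, r) = 2*R*(r + √35) (G(R, r) = (R + R)*(r + √(5 + 2*5*(-2 + 5))) = (2*R)*(r + √(5 + 2*5*3)) = (2*R)*(r + √(5 + 30)) = (2*R)*(r + √35) = 2*R*(r + √35))
G(17, -9)*18 = (2*17*(-9 + √35))*18 = (-306 + 34*√35)*18 = -5508 + 612*√35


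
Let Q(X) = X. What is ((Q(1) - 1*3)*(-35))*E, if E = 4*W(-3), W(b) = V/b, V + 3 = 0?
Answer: 280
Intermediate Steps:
V = -3 (V = -3 + 0 = -3)
W(b) = -3/b
E = 4 (E = 4*(-3/(-3)) = 4*(-3*(-⅓)) = 4*1 = 4)
((Q(1) - 1*3)*(-35))*E = ((1 - 1*3)*(-35))*4 = ((1 - 3)*(-35))*4 = -2*(-35)*4 = 70*4 = 280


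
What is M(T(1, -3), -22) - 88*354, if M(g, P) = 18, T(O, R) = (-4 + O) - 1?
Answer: -31134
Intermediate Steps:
T(O, R) = -5 + O
M(T(1, -3), -22) - 88*354 = 18 - 88*354 = 18 - 31152 = -31134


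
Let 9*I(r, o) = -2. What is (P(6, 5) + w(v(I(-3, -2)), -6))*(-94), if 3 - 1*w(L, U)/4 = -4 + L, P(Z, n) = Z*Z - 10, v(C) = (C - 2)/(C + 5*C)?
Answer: -13348/3 ≈ -4449.3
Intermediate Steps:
I(r, o) = -2/9 (I(r, o) = (1/9)*(-2) = -2/9)
v(C) = (-2 + C)/(6*C) (v(C) = (-2 + C)/((6*C)) = (-2 + C)*(1/(6*C)) = (-2 + C)/(6*C))
P(Z, n) = -10 + Z**2 (P(Z, n) = Z**2 - 10 = -10 + Z**2)
w(L, U) = 28 - 4*L (w(L, U) = 12 - 4*(-4 + L) = 12 + (16 - 4*L) = 28 - 4*L)
(P(6, 5) + w(v(I(-3, -2)), -6))*(-94) = ((-10 + 6**2) + (28 - 2*(-2 - 2/9)/(3*(-2/9))))*(-94) = ((-10 + 36) + (28 - 2*(-9)*(-20)/(3*2*9)))*(-94) = (26 + (28 - 4*5/3))*(-94) = (26 + (28 - 20/3))*(-94) = (26 + 64/3)*(-94) = (142/3)*(-94) = -13348/3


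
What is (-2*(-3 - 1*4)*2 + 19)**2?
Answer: 2209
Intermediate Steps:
(-2*(-3 - 1*4)*2 + 19)**2 = (-2*(-3 - 4)*2 + 19)**2 = (-2*(-7)*2 + 19)**2 = (14*2 + 19)**2 = (28 + 19)**2 = 47**2 = 2209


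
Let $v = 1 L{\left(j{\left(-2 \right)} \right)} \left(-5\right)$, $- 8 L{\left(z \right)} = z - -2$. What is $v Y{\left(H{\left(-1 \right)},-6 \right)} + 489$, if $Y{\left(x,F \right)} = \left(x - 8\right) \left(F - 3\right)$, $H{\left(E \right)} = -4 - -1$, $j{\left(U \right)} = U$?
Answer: $489$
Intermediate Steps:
$L{\left(z \right)} = - \frac{1}{4} - \frac{z}{8}$ ($L{\left(z \right)} = - \frac{z - -2}{8} = - \frac{z + 2}{8} = - \frac{2 + z}{8} = - \frac{1}{4} - \frac{z}{8}$)
$H{\left(E \right)} = -3$ ($H{\left(E \right)} = -4 + 1 = -3$)
$Y{\left(x,F \right)} = \left(-8 + x\right) \left(-3 + F\right)$
$v = 0$ ($v = 1 \left(- \frac{1}{4} - - \frac{1}{4}\right) \left(-5\right) = 1 \left(- \frac{1}{4} + \frac{1}{4}\right) \left(-5\right) = 1 \cdot 0 \left(-5\right) = 0 \left(-5\right) = 0$)
$v Y{\left(H{\left(-1 \right)},-6 \right)} + 489 = 0 \left(24 - -48 - -9 - -18\right) + 489 = 0 \left(24 + 48 + 9 + 18\right) + 489 = 0 \cdot 99 + 489 = 0 + 489 = 489$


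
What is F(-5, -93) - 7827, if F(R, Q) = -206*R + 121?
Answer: -6676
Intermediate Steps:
F(R, Q) = 121 - 206*R
F(-5, -93) - 7827 = (121 - 206*(-5)) - 7827 = (121 + 1030) - 7827 = 1151 - 7827 = -6676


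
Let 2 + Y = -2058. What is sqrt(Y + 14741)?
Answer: 3*sqrt(1409) ≈ 112.61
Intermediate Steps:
Y = -2060 (Y = -2 - 2058 = -2060)
sqrt(Y + 14741) = sqrt(-2060 + 14741) = sqrt(12681) = 3*sqrt(1409)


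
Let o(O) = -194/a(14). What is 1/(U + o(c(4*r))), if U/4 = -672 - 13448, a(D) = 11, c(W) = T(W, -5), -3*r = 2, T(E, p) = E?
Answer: -11/621474 ≈ -1.7700e-5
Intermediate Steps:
r = -⅔ (r = -⅓*2 = -⅔ ≈ -0.66667)
c(W) = W
o(O) = -194/11
U = -56480 (U = 4*(-672 - 13448) = 4*(-14120) = -56480)
1/(U + o(c(4*r))) = 1/(-56480 - 194/11) = 1/(-621474/11) = -11/621474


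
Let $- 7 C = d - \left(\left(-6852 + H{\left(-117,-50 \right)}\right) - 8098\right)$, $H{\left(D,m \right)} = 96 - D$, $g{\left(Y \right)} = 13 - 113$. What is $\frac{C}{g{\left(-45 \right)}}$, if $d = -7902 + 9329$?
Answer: $\frac{4041}{175} \approx 23.091$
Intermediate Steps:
$d = 1427$
$g{\left(Y \right)} = -100$
$C = - \frac{16164}{7}$ ($C = - \frac{1427 - \left(\left(-6852 + \left(96 - -117\right)\right) - 8098\right)}{7} = - \frac{1427 - \left(\left(-6852 + \left(96 + 117\right)\right) - 8098\right)}{7} = - \frac{1427 - \left(\left(-6852 + 213\right) - 8098\right)}{7} = - \frac{1427 - \left(-6639 - 8098\right)}{7} = - \frac{1427 - -14737}{7} = - \frac{1427 + 14737}{7} = \left(- \frac{1}{7}\right) 16164 = - \frac{16164}{7} \approx -2309.1$)
$\frac{C}{g{\left(-45 \right)}} = - \frac{16164}{7 \left(-100\right)} = \left(- \frac{16164}{7}\right) \left(- \frac{1}{100}\right) = \frac{4041}{175}$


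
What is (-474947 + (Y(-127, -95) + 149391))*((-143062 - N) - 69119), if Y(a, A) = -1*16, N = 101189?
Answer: 102024497640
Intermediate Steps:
Y(a, A) = -16
(-474947 + (Y(-127, -95) + 149391))*((-143062 - N) - 69119) = (-474947 + (-16 + 149391))*((-143062 - 1*101189) - 69119) = (-474947 + 149375)*((-143062 - 101189) - 69119) = -325572*(-244251 - 69119) = -325572*(-313370) = 102024497640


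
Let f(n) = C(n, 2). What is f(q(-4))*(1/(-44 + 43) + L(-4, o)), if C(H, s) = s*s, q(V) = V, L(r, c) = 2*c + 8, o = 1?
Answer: 36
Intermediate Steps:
L(r, c) = 8 + 2*c
C(H, s) = s²
f(n) = 4 (f(n) = 2² = 4)
f(q(-4))*(1/(-44 + 43) + L(-4, o)) = 4*(1/(-44 + 43) + (8 + 2*1)) = 4*(1/(-1) + (8 + 2)) = 4*(-1 + 10) = 4*9 = 36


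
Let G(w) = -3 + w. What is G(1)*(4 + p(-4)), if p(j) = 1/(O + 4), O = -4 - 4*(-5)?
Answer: -81/10 ≈ -8.1000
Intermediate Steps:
O = 16 (O = -4 + 20 = 16)
p(j) = 1/20 (p(j) = 1/(16 + 4) = 1/20)
G(1)*(4 + p(-4)) = (-3 + 1)*(4 + 1/20) = -2*81/20 = -81/10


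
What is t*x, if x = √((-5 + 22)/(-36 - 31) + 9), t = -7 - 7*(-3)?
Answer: 14*√39262/67 ≈ 41.404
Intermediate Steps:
t = 14 (t = -7 + 21 = 14)
x = √39262/67 (x = √(17/(-67) + 9) = √(17*(-1/67) + 9) = √(-17/67 + 9) = √(586/67) = √39262/67 ≈ 2.9574)
t*x = 14*(√39262/67) = 14*√39262/67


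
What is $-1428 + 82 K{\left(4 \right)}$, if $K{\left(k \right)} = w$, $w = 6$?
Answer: $-936$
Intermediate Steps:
$K{\left(k \right)} = 6$
$-1428 + 82 K{\left(4 \right)} = -1428 + 82 \cdot 6 = -1428 + 492 = -936$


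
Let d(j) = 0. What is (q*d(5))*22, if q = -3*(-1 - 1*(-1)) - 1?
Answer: 0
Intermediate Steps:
q = -1 (q = -3*(-1 + 1) - 1 = -3*0 - 1 = 0 - 1 = -1)
(q*d(5))*22 = -1*0*22 = 0*22 = 0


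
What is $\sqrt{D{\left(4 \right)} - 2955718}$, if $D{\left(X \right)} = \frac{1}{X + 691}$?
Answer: $\frac{i \sqrt{1427685686255}}{695} \approx 1719.2 i$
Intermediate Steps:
$D{\left(X \right)} = \frac{1}{691 + X}$
$\sqrt{D{\left(4 \right)} - 2955718} = \sqrt{\frac{1}{691 + 4} - 2955718} = \sqrt{\frac{1}{695} - 2955718} = \sqrt{- \frac{2054224009}{695}} = \frac{i \sqrt{1427685686255}}{695}$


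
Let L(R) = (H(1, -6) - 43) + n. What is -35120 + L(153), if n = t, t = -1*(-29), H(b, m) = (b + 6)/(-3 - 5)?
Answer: -281079/8 ≈ -35135.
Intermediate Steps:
H(b, m) = -¾ - b/8 (H(b, m) = (6 + b)/(-8) = (6 + b)*(-⅛) = -¾ - b/8)
t = 29
n = 29
L(R) = -119/8 (L(R) = ((-¾ - ⅛*1) - 43) + 29 = ((-¾ - ⅛) - 43) + 29 = (-7/8 - 43) + 29 = -351/8 + 29 = -119/8)
-35120 + L(153) = -35120 - 119/8 = -281079/8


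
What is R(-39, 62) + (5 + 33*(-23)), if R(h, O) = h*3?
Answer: -871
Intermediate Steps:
R(h, O) = 3*h
R(-39, 62) + (5 + 33*(-23)) = 3*(-39) + (5 + 33*(-23)) = -117 + (5 - 759) = -117 - 754 = -871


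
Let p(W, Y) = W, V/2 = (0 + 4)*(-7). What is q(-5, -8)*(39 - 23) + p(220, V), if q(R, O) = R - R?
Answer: 220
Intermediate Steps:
V = -56 (V = 2*((0 + 4)*(-7)) = 2*(4*(-7)) = 2*(-28) = -56)
q(R, O) = 0
q(-5, -8)*(39 - 23) + p(220, V) = 0*(39 - 23) + 220 = 0*16 + 220 = 0 + 220 = 220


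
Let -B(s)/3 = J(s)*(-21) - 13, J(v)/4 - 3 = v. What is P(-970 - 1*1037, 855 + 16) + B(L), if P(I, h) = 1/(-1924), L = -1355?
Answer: -655439461/1924 ≈ -3.4067e+5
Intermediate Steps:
J(v) = 12 + 4*v
B(s) = 795 + 252*s (B(s) = -3*((12 + 4*s)*(-21) - 13) = -3*((-252 - 84*s) - 13) = -3*(-265 - 84*s) = 795 + 252*s)
P(I, h) = -1/1924
P(-970 - 1*1037, 855 + 16) + B(L) = -1/1924 + (795 + 252*(-1355)) = -1/1924 + (795 - 341460) = -1/1924 - 340665 = -655439461/1924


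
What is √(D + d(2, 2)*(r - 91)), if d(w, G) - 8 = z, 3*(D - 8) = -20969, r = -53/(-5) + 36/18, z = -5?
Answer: I*√1623795/15 ≈ 84.952*I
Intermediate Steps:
r = 63/5 (r = -53*(-⅕) + 36*(1/18) = 53/5 + 2 = 63/5 ≈ 12.600)
D = -20945/3 (D = 8 + (⅓)*(-20969) = 8 - 20969/3 = -20945/3 ≈ -6981.7)
d(w, G) = 3 (d(w, G) = 8 - 5 = 3)
√(D + d(2, 2)*(r - 91)) = √(-20945/3 + 3*(63/5 - 91)) = √(-20945/3 + 3*(-392/5)) = √(-20945/3 - 1176/5) = √(-108253/15) = I*√1623795/15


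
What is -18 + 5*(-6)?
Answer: -48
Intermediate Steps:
-18 + 5*(-6) = -18 - 30 = -48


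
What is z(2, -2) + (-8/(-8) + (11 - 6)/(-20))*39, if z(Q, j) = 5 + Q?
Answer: 145/4 ≈ 36.250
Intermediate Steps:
z(2, -2) + (-8/(-8) + (11 - 6)/(-20))*39 = (5 + 2) + (-8/(-8) + (11 - 6)/(-20))*39 = 7 + (-8*(-⅛) + 5*(-1/20))*39 = 7 + (1 - ¼)*39 = 7 + (¾)*39 = 7 + 117/4 = 145/4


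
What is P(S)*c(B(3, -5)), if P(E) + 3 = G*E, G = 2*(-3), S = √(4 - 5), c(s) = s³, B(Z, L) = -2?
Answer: 24 + 48*I ≈ 24.0 + 48.0*I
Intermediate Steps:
S = I (S = √(-1) = I ≈ 1.0*I)
G = -6
P(E) = -3 - 6*E
P(S)*c(B(3, -5)) = (-3 - 6*I)*(-2)³ = (-3 - 6*I)*(-8) = 24 + 48*I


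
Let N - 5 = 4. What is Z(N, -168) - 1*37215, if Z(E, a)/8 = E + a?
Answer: -38487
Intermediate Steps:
N = 9 (N = 5 + 4 = 9)
Z(E, a) = 8*E + 8*a (Z(E, a) = 8*(E + a) = 8*E + 8*a)
Z(N, -168) - 1*37215 = (8*9 + 8*(-168)) - 1*37215 = (72 - 1344) - 37215 = -1272 - 37215 = -38487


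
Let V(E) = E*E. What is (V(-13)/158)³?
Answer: 4826809/3944312 ≈ 1.2237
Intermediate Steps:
V(E) = E²
(V(-13)/158)³ = ((-13)²/158)³ = (169*(1/158))³ = (169/158)³ = 4826809/3944312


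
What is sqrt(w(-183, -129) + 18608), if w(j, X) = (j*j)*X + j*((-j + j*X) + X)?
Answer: 2*I*sqrt(2157859) ≈ 2937.9*I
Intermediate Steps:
w(j, X) = X*j**2 + j*(X - j + X*j) (w(j, X) = j**2*X + j*((-j + X*j) + X) = X*j**2 + j*(X - j + X*j))
sqrt(w(-183, -129) + 18608) = sqrt(-183*(-129 - 1*(-183) + 2*(-129)*(-183)) + 18608) = sqrt(-183*(-129 + 183 + 47214) + 18608) = sqrt(-183*47268 + 18608) = sqrt(-8650044 + 18608) = sqrt(-8631436) = 2*I*sqrt(2157859)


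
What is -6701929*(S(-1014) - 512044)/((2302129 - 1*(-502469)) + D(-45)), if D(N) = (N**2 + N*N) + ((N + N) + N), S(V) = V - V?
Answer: 3431682532876/2808513 ≈ 1.2219e+6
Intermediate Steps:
S(V) = 0
D(N) = 2*N**2 + 3*N (D(N) = (N**2 + N**2) + (2*N + N) = 2*N**2 + 3*N)
-6701929*(S(-1014) - 512044)/((2302129 - 1*(-502469)) + D(-45)) = -6701929*(0 - 512044)/((2302129 - 1*(-502469)) - 45*(3 + 2*(-45))) = -6701929*(-512044/((2302129 + 502469) - 45*(3 - 90))) = -6701929*(-512044/(2804598 - 45*(-87))) = -6701929*(-512044/(2804598 + 3915)) = -6701929/(2808513*(-1/512044)) = -6701929/(-2808513/512044) = -6701929*(-512044/2808513) = 3431682532876/2808513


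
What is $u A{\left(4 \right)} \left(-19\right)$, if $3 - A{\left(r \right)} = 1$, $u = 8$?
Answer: $-304$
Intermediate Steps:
$A{\left(r \right)} = 2$ ($A{\left(r \right)} = 3 - 1 = 2$)
$u A{\left(4 \right)} \left(-19\right) = 8 \cdot 2 \left(-19\right) = 16 \left(-19\right) = -304$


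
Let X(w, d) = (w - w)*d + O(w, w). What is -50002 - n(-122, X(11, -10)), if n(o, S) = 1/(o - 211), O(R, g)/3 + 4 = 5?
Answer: -16650665/333 ≈ -50002.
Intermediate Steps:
O(R, g) = 3 (O(R, g) = -12 + 3*5 = -12 + 15 = 3)
X(w, d) = 3 (X(w, d) = (w - w)*d + 3 = 0*d + 3 = 0 + 3 = 3)
n(o, S) = 1/(-211 + o)
-50002 - n(-122, X(11, -10)) = -50002 - 1/(-211 - 122) = -50002 - 1/(-333) = -50002 - 1*(-1/333) = -50002 + 1/333 = -16650665/333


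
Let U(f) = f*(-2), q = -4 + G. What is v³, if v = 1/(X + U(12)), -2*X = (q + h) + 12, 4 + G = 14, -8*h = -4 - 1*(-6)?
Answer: -512/18191447 ≈ -2.8145e-5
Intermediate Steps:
h = -¼ (h = -(-4 - 1*(-6))/8 = -(-4 + 6)/8 = -⅛*2 = -¼ ≈ -0.25000)
G = 10 (G = -4 + 14 = 10)
q = 6 (q = -4 + 10 = 6)
U(f) = -2*f
X = -71/8 (X = -((6 - ¼) + 12)/2 = -(23/4 + 12)/2 = -½*71/4 = -71/8 ≈ -8.8750)
v = -8/263 (v = 1/(-71/8 - 2*12) = 1/(-71/8 - 24) = 1/(-263/8) = -8/263 ≈ -0.030418)
v³ = (-8/263)³ = -512/18191447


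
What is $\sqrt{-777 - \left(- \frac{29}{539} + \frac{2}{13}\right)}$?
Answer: $\frac{2 i \sqrt{194663755}}{1001} \approx 27.877 i$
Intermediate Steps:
$\sqrt{-777 - \left(- \frac{29}{539} + \frac{2}{13}\right)} = \sqrt{-777 - \frac{701}{7007}} = \sqrt{- \frac{5445140}{7007}} = \frac{2 i \sqrt{194663755}}{1001}$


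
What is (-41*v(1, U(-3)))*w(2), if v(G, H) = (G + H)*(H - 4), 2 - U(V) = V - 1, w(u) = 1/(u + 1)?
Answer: -574/3 ≈ -191.33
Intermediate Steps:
w(u) = 1/(1 + u)
U(V) = 3 - V (U(V) = 2 - (V - 1) = 2 - (-1 + V) = 2 + (1 - V) = 3 - V)
v(G, H) = (-4 + H)*(G + H) (v(G, H) = (G + H)*(-4 + H) = (-4 + H)*(G + H))
(-41*v(1, U(-3)))*w(2) = (-41*((3 - 1*(-3))² - 4*1 - 4*(3 - 1*(-3)) + 1*(3 - 1*(-3))))/(1 + 2) = -41*((3 + 3)² - 4 - 4*(3 + 3) + 1*(3 + 3))/3 = -41*(6² - 4 - 4*6 + 1*6)*(⅓) = -41*(36 - 4 - 24 + 6)*(⅓) = -41*14*(⅓) = -574*⅓ = -574/3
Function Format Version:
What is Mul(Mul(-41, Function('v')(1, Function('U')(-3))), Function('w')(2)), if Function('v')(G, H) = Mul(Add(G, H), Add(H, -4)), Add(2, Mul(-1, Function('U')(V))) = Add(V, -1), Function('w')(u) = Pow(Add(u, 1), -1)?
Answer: Rational(-574, 3) ≈ -191.33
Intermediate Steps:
Function('w')(u) = Pow(Add(1, u), -1)
Function('U')(V) = Add(3, Mul(-1, V)) (Function('U')(V) = Add(2, Mul(-1, Add(V, -1))) = Add(2, Mul(-1, Add(-1, V))) = Add(2, Add(1, Mul(-1, V))) = Add(3, Mul(-1, V)))
Function('v')(G, H) = Mul(Add(-4, H), Add(G, H)) (Function('v')(G, H) = Mul(Add(G, H), Add(-4, H)) = Mul(Add(-4, H), Add(G, H)))
Mul(Mul(-41, Function('v')(1, Function('U')(-3))), Function('w')(2)) = Mul(Mul(-41, Add(Pow(Add(3, Mul(-1, -3)), 2), Mul(-4, 1), Mul(-4, Add(3, Mul(-1, -3))), Mul(1, Add(3, Mul(-1, -3))))), Pow(Add(1, 2), -1)) = Mul(Mul(-41, Add(Pow(Add(3, 3), 2), -4, Mul(-4, Add(3, 3)), Mul(1, Add(3, 3)))), Pow(3, -1)) = Mul(Mul(-41, Add(Pow(6, 2), -4, Mul(-4, 6), Mul(1, 6))), Rational(1, 3)) = Mul(Mul(-41, Add(36, -4, -24, 6)), Rational(1, 3)) = Mul(Mul(-41, 14), Rational(1, 3)) = Mul(-574, Rational(1, 3)) = Rational(-574, 3)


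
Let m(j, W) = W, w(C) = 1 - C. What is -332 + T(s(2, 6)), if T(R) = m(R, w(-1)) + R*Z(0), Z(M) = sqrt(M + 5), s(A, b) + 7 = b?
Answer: -330 - sqrt(5) ≈ -332.24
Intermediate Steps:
s(A, b) = -7 + b
Z(M) = sqrt(5 + M)
T(R) = 2 + R*sqrt(5) (T(R) = (1 - 1*(-1)) + R*sqrt(5 + 0) = (1 + 1) + R*sqrt(5) = 2 + R*sqrt(5))
-332 + T(s(2, 6)) = -332 + (2 + (-7 + 6)*sqrt(5)) = -332 + (2 - sqrt(5)) = -330 - sqrt(5)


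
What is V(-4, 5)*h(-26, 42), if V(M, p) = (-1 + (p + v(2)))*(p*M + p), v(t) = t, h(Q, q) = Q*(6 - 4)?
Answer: 4680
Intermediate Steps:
h(Q, q) = 2*Q (h(Q, q) = Q*2 = 2*Q)
V(M, p) = (1 + p)*(p + M*p) (V(M, p) = (-1 + (p + 2))*(p*M + p) = (-1 + (2 + p))*(M*p + p) = (1 + p)*(p + M*p))
V(-4, 5)*h(-26, 42) = (5*(1 - 4 + 5 - 4*5))*(2*(-26)) = (5*(1 - 4 + 5 - 20))*(-52) = (5*(-18))*(-52) = -90*(-52) = 4680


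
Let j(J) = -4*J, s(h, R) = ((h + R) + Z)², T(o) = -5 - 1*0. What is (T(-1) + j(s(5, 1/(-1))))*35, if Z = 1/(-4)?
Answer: -8575/4 ≈ -2143.8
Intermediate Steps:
Z = -¼ ≈ -0.25000
T(o) = -5 (T(o) = -5 + 0 = -5)
s(h, R) = (-¼ + R + h)² (s(h, R) = ((h + R) - ¼)² = ((R + h) - ¼)² = (-¼ + R + h)²)
(T(-1) + j(s(5, 1/(-1))))*35 = (-5 - (-1 + 4/(-1) + 4*5)²/4)*35 = (-5 - (-1 + 4*(-1) + 20)²/4)*35 = (-5 - (-1 - 4 + 20)²/4)*35 = (-5 - 15²/4)*35 = (-5 - 225/4)*35 = -245/4*35 = -8575/4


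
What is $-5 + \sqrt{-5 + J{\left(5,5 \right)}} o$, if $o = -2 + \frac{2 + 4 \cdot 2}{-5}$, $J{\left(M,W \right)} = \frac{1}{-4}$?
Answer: $-5 - 2 i \sqrt{21} \approx -5.0 - 9.1651 i$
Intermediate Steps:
$J{\left(M,W \right)} = - \frac{1}{4}$
$o = -4$ ($o = -2 + \left(2 + 8\right) \left(- \frac{1}{5}\right) = -2 + 10 \left(- \frac{1}{5}\right) = -2 - 2 = -4$)
$-5 + \sqrt{-5 + J{\left(5,5 \right)}} o = -5 + \sqrt{-5 - \frac{1}{4}} \left(-4\right) = -5 + \sqrt{- \frac{21}{4}} \left(-4\right) = -5 + \frac{i \sqrt{21}}{2} \left(-4\right) = -5 - 2 i \sqrt{21}$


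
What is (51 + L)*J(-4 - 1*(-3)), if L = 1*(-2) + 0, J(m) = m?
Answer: -49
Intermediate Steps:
L = -2 (L = -2 + 0 = -2)
(51 + L)*J(-4 - 1*(-3)) = (51 - 2)*(-4 - 1*(-3)) = 49*(-4 + 3) = 49*(-1) = -49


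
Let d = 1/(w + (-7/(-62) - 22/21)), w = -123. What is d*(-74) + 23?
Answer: 3807697/161363 ≈ 23.597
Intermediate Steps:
d = -1302/161363 (d = 1/(-123 + (-7/(-62) - 22/21)) = 1/(-123 + (-7*(-1/62) - 22*1/21)) = 1/(-123 + (7/62 - 22/21)) = 1/(-123 - 1217/1302) = 1/(-161363/1302) = -1302/161363 ≈ -0.0080688)
d*(-74) + 23 = -1302/161363*(-74) + 23 = 96348/161363 + 23 = 3807697/161363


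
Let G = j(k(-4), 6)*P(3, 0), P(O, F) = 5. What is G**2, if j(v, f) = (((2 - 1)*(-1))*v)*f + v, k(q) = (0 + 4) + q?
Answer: 0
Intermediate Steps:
k(q) = 4 + q
j(v, f) = v - f*v (j(v, f) = ((1*(-1))*v)*f + v = (-v)*f + v = -f*v + v = v - f*v)
G = 0 (G = ((4 - 4)*(1 - 1*6))*5 = (0*(1 - 6))*5 = (0*(-5))*5 = 0*5 = 0)
G**2 = 0**2 = 0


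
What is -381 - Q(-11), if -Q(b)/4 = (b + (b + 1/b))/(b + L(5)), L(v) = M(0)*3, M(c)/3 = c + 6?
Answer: -181185/473 ≈ -383.06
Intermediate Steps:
M(c) = 18 + 3*c (M(c) = 3*(c + 6) = 3*(6 + c) = 18 + 3*c)
L(v) = 54 (L(v) = (18 + 3*0)*3 = (18 + 0)*3 = 18*3 = 54)
Q(b) = -4*(1/b + 2*b)/(54 + b) (Q(b) = -4*(b + (b + 1/b))/(b + 54) = -4*(1/b + 2*b)/(54 + b))
-381 - Q(-11) = -381 - 4*(-1 - 2*(-11)²)/((-11)*(54 - 11)) = -381 - 4*(-1)*(-1 - 2*121)/(11*43) = -381 - 4*(-1)*(-1 - 242)/(11*43) = -381 - 4*(-1)*(-243)/(11*43) = -381 - 1*972/473 = -381 - 972/473 = -181185/473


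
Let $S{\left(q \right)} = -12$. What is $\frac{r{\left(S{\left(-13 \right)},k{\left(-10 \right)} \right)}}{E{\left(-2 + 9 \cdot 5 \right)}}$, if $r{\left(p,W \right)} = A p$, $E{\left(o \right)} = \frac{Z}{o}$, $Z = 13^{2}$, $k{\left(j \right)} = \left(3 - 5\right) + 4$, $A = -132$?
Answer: $\frac{68112}{169} \approx 403.03$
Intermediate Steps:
$k{\left(j \right)} = 2$ ($k{\left(j \right)} = -2 + 4 = 2$)
$Z = 169$
$E{\left(o \right)} = \frac{169}{o}$
$r{\left(p,W \right)} = - 132 p$
$\frac{r{\left(S{\left(-13 \right)},k{\left(-10 \right)} \right)}}{E{\left(-2 + 9 \cdot 5 \right)}} = \frac{\left(-132\right) \left(-12\right)}{169 \frac{1}{-2 + 9 \cdot 5}} = \frac{1584}{169 \frac{1}{-2 + 45}} = \frac{1584}{169 \cdot \frac{1}{43}} = \frac{1584}{\frac{169}{43}} = 1584 \cdot \frac{43}{169} = \frac{68112}{169}$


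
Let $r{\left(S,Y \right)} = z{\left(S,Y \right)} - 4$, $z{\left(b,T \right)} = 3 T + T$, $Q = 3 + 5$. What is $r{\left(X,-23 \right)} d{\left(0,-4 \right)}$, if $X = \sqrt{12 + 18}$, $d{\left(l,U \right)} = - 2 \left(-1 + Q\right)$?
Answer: $1344$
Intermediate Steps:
$Q = 8$
$d{\left(l,U \right)} = -14$ ($d{\left(l,U \right)} = - 2 \left(-1 + 8\right) = \left(-2\right) 7 = -14$)
$z{\left(b,T \right)} = 4 T$
$X = \sqrt{30} \approx 5.4772$
$r{\left(S,Y \right)} = -4 + 4 Y$ ($r{\left(S,Y \right)} = 4 Y - 4 = -4 + 4 Y$)
$r{\left(X,-23 \right)} d{\left(0,-4 \right)} = \left(-4 + 4 \left(-23\right)\right) \left(-14\right) = \left(-4 - 92\right) \left(-14\right) = \left(-96\right) \left(-14\right) = 1344$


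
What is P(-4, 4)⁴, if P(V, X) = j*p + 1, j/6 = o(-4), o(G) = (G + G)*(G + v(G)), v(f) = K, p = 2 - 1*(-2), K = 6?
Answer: 21517662721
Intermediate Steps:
p = 4 (p = 2 + 2 = 4)
v(f) = 6
o(G) = 2*G*(6 + G) (o(G) = (G + G)*(G + 6) = (2*G)*(6 + G) = 2*G*(6 + G))
j = -96 (j = 6*(2*(-4)*(6 - 4)) = 6*(2*(-4)*2) = 6*(-16) = -96)
P(V, X) = -383 (P(V, X) = -96*4 + 1 = -384 + 1 = -383)
P(-4, 4)⁴ = (-383)⁴ = 21517662721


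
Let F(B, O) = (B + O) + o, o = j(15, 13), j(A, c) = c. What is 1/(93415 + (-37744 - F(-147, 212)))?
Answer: 1/55593 ≈ 1.7988e-5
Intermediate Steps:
o = 13
F(B, O) = 13 + B + O (F(B, O) = (B + O) + 13 = 13 + B + O)
1/(93415 + (-37744 - F(-147, 212))) = 1/(93415 + (-37744 - (13 - 147 + 212))) = 1/(93415 + (-37744 - 1*78)) = 1/(93415 + (-37744 - 78)) = 1/(93415 - 37822) = 1/55593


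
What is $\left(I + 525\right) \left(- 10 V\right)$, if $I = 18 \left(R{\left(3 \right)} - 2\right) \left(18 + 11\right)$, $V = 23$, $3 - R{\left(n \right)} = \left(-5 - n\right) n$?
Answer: $-3122250$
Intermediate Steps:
$R{\left(n \right)} = 3 - n \left(-5 - n\right)$ ($R{\left(n \right)} = 3 - \left(-5 - n\right) n = 3 - n \left(-5 - n\right)$)
$I = 13050$ ($I = 18 \left(\left(3 + 3^{2} + 5 \cdot 3\right) - 2\right) \left(18 + 11\right) = 18 \left(\left(3 + 9 + 15\right) - 2\right) 29 = 18 \left(27 - 2\right) 29 = 18 \cdot 25 \cdot 29 = 18 \cdot 725 = 13050$)
$\left(I + 525\right) \left(- 10 V\right) = \left(13050 + 525\right) \left(\left(-10\right) 23\right) = 13575 \left(-230\right) = -3122250$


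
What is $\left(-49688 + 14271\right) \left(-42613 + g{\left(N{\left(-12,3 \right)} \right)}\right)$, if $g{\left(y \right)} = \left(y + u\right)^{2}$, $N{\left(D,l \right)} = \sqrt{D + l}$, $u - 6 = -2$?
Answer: $1508976702 - 850008 i \approx 1.509 \cdot 10^{9} - 8.5001 \cdot 10^{5} i$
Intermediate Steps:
$u = 4$ ($u = 6 - 2 = 4$)
$g{\left(y \right)} = \left(4 + y\right)^{2}$ ($g{\left(y \right)} = \left(y + 4\right)^{2} = \left(4 + y\right)^{2}$)
$\left(-49688 + 14271\right) \left(-42613 + g{\left(N{\left(-12,3 \right)} \right)}\right) = \left(-49688 + 14271\right) \left(-42613 + \left(4 + \sqrt{-12 + 3}\right)^{2}\right) = - 35417 \left(-42613 + \left(4 + \sqrt{-9}\right)^{2}\right) = - 35417 \left(-42613 + \left(4 + 3 i\right)^{2}\right) = 1509224621 - 35417 \left(4 + 3 i\right)^{2}$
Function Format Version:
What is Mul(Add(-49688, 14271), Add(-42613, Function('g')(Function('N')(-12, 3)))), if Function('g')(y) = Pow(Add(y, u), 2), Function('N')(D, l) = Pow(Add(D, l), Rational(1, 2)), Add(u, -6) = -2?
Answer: Add(1508976702, Mul(-850008, I)) ≈ Add(1.5090e+9, Mul(-8.5001e+5, I))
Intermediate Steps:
u = 4 (u = Add(6, -2) = 4)
Function('g')(y) = Pow(Add(4, y), 2) (Function('g')(y) = Pow(Add(y, 4), 2) = Pow(Add(4, y), 2))
Mul(Add(-49688, 14271), Add(-42613, Function('g')(Function('N')(-12, 3)))) = Mul(Add(-49688, 14271), Add(-42613, Pow(Add(4, Pow(Add(-12, 3), Rational(1, 2))), 2))) = Mul(-35417, Add(-42613, Pow(Add(4, Pow(-9, Rational(1, 2))), 2))) = Mul(-35417, Add(-42613, Pow(Add(4, Mul(3, I)), 2))) = Add(1509224621, Mul(-35417, Pow(Add(4, Mul(3, I)), 2)))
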